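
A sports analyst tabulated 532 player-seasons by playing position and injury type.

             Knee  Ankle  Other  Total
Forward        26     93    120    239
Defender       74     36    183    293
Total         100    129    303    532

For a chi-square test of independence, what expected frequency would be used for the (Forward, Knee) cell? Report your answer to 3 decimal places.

Row total (Forward) = 239; column total (Knee) = 100; grand total N = 532.
Expected count = (row total × column total) / N = 239 × 100 / 532 = 44.925.

44.925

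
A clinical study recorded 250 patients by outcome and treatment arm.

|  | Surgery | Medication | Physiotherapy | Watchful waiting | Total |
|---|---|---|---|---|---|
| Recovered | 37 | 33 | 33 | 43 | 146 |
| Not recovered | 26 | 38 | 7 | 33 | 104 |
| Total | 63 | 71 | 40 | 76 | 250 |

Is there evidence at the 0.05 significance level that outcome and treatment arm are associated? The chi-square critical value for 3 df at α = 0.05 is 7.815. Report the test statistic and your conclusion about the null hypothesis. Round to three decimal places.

13.823; reject H₀

Grand total N = 250.
Expected counts (row total × column total / N):
  Recovered, Surgery: 146×63/250 = 36.7920
  Recovered, Medication: 146×71/250 = 41.4640
  Recovered, Physiotherapy: 146×40/250 = 23.3600
  Recovered, Watchful waiting: 146×76/250 = 44.3840
  Not recovered, Surgery: 104×63/250 = 26.2080
  Not recovered, Medication: 104×71/250 = 29.5360
  Not recovered, Physiotherapy: 104×40/250 = 16.6400
  Not recovered, Watchful waiting: 104×76/250 = 31.6160
Contributions (O − E)²/E:
  (37 − 36.7920)²/36.7920 = 0.0012
  (33 − 41.4640)²/41.4640 = 1.7277
  (33 − 23.3600)²/23.3600 = 3.9782
  (43 − 44.3840)²/44.3840 = 0.0432
  (26 − 26.2080)²/26.2080 = 0.0017
  (38 − 29.5360)²/29.5360 = 2.4255
  (7 − 16.6400)²/16.6400 = 5.5847
  (33 − 31.6160)²/31.6160 = 0.0606
χ² = 0.0012 + 1.7277 + 3.9782 + 0.0432 + 0.0017 + 2.4255 + 5.5847 + 0.0606 = 13.823
df = (2−1)(4−1) = 3. Since 13.823 > 7.815, reject the null hypothesis of independence at α = 0.05.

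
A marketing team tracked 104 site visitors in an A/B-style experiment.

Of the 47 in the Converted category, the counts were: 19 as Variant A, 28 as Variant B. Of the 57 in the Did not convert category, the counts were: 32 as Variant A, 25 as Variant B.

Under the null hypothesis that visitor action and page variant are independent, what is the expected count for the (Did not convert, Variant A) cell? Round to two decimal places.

Row total (Did not convert) = 57; column total (Variant A) = 51; grand total N = 104.
Expected count = (row total × column total) / N = 57 × 51 / 104 = 27.95.

27.95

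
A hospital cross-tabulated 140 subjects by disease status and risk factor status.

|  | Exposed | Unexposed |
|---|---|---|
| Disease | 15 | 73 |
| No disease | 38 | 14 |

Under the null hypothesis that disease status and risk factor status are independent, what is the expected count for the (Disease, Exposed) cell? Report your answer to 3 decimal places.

Row total (Disease) = 88; column total (Exposed) = 53; grand total N = 140.
Expected count = (row total × column total) / N = 88 × 53 / 140 = 33.314.

33.314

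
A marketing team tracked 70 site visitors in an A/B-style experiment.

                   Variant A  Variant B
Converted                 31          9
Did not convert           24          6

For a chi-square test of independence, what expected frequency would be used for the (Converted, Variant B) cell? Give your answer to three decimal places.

8.571

Row total (Converted) = 40; column total (Variant B) = 15; grand total N = 70.
Expected count = (row total × column total) / N = 40 × 15 / 70 = 8.571.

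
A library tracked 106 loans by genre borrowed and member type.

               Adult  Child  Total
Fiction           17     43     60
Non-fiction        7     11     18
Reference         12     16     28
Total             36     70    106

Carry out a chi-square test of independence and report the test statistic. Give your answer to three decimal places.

Grand total N = 106.
Expected counts (row total × column total / N):
  Fiction, Adult: 60×36/106 = 20.3774
  Fiction, Child: 60×70/106 = 39.6226
  Non-fiction, Adult: 18×36/106 = 6.1132
  Non-fiction, Child: 18×70/106 = 11.8868
  Reference, Adult: 28×36/106 = 9.5094
  Reference, Child: 28×70/106 = 18.4906
Contributions (O − E)²/E:
  (17 − 20.3774)²/20.3774 = 0.5598
  (43 − 39.6226)²/39.6226 = 0.2879
  (7 − 6.1132)²/6.1132 = 0.1286
  (11 − 11.8868)²/11.8868 = 0.0662
  (12 − 9.5094)²/9.5094 = 0.6523
  (16 − 18.4906)²/18.4906 = 0.3355
χ² = 0.5598 + 0.2879 + 0.1286 + 0.0662 + 0.6523 + 0.3355 = 2.030

2.030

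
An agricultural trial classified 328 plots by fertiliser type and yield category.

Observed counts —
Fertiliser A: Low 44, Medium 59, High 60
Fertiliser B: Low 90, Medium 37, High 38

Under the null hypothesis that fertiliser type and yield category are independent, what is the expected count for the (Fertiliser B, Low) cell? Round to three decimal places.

Row total (Fertiliser B) = 165; column total (Low) = 134; grand total N = 328.
Expected count = (row total × column total) / N = 165 × 134 / 328 = 67.409.

67.409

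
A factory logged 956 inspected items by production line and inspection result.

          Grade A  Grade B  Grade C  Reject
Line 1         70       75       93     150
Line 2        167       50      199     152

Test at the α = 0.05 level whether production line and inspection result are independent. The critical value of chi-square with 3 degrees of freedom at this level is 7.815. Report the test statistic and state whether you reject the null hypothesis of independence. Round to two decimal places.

51.11; reject H₀

Row totals: 388, 568. Column totals: 237, 125, 292, 302. Grand total N = 956.
Expected counts (row total × column total / N):
  Line 1, Grade A: 388×237/956 = 96.188
  Line 1, Grade B: 388×125/956 = 50.732
  Line 1, Grade C: 388×292/956 = 118.510
  Line 1, Reject: 388×302/956 = 122.569
  Line 2, Grade A: 568×237/956 = 140.812
  Line 2, Grade B: 568×125/956 = 74.268
  Line 2, Grade C: 568×292/956 = 173.490
  Line 2, Reject: 568×302/956 = 179.431
Contributions (O − E)²/E:
  (70 − 96.188)²/96.188 = 7.1299
  (75 − 50.732)²/50.732 = 11.6088
  (93 − 118.510)²/118.510 = 5.4912
  (150 − 122.569)²/122.569 = 6.1391
  (167 − 140.812)²/140.812 = 4.8704
  (50 − 74.268)²/74.268 = 7.9299
  (199 − 173.490)²/173.490 = 3.7510
  (152 − 179.431)²/179.431 = 4.1936
χ² = 7.1299 + 11.6088 + 5.4912 + 6.1391 + 4.8704 + 7.9299 + 3.7510 + 4.1936 = 51.11
df = (2−1)(4−1) = 3. Since 51.11 > 7.815, reject the null hypothesis of independence at α = 0.05.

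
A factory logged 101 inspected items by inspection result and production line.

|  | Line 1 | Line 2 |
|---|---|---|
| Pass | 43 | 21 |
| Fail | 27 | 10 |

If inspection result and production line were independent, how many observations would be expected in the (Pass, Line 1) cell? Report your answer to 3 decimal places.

44.356

Row total (Pass) = 64; column total (Line 1) = 70; grand total N = 101.
Expected count = (row total × column total) / N = 64 × 70 / 101 = 44.356.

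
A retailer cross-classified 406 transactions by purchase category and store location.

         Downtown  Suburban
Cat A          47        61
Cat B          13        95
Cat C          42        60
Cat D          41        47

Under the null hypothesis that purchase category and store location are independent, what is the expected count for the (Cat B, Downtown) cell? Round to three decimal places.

Row total (Cat B) = 108; column total (Downtown) = 143; grand total N = 406.
Expected count = (row total × column total) / N = 108 × 143 / 406 = 38.039.

38.039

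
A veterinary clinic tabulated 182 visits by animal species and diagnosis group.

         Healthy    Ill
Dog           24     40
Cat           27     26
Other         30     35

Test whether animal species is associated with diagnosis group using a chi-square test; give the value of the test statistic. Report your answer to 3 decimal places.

2.233

Row totals: 64, 53, 65. Column totals: 81, 101. Grand total N = 182.
Expected counts (row total × column total / N):
  Dog, Healthy: 64×81/182 = 28.4835
  Dog, Ill: 64×101/182 = 35.5165
  Cat, Healthy: 53×81/182 = 23.5879
  Cat, Ill: 53×101/182 = 29.4121
  Other, Healthy: 65×81/182 = 28.9286
  Other, Ill: 65×101/182 = 36.0714
Contributions (O − E)²/E:
  (24 − 28.4835)²/28.4835 = 0.7057
  (40 − 35.5165)²/35.5165 = 0.5660
  (27 − 23.5879)²/23.5879 = 0.4936
  (26 − 29.4121)²/29.4121 = 0.3958
  (30 − 28.9286)²/28.9286 = 0.0397
  (35 − 36.0714)²/36.0714 = 0.0318
χ² = 0.7057 + 0.5660 + 0.4936 + 0.3958 + 0.0397 + 0.0318 = 2.233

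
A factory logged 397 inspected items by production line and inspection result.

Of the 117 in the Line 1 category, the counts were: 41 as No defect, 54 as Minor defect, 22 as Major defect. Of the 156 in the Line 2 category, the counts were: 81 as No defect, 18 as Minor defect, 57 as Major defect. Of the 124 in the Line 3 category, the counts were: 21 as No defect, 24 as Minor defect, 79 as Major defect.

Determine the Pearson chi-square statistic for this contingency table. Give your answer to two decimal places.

Row totals: 117, 156, 124. Column totals: 143, 96, 158. Grand total N = 397.
Expected counts (row total × column total / N):
  Line 1, No defect: 117×143/397 = 42.144
  Line 1, Minor defect: 117×96/397 = 28.292
  Line 1, Major defect: 117×158/397 = 46.564
  Line 2, No defect: 156×143/397 = 56.191
  Line 2, Minor defect: 156×96/397 = 37.723
  Line 2, Major defect: 156×158/397 = 62.086
  Line 3, No defect: 124×143/397 = 44.665
  Line 3, Minor defect: 124×96/397 = 29.985
  Line 3, Major defect: 124×158/397 = 49.350
Contributions (O − E)²/E:
  (41 − 42.144)²/42.144 = 0.0311
  (54 − 28.292)²/28.292 = 23.3600
  (22 − 46.564)²/46.564 = 12.9583
  (81 − 56.191)²/56.191 = 10.9535
  (18 − 37.723)²/37.723 = 10.3119
  (57 − 62.086)²/62.086 = 0.4166
  (21 − 44.665)²/44.665 = 12.5385
  (24 − 29.985)²/29.985 = 1.1946
  (79 − 49.350)²/49.350 = 17.8140
χ² = 0.0311 + 23.3600 + 12.9583 + 10.9535 + 10.3119 + 0.4166 + 12.5385 + 1.1946 + 17.8140 = 89.58

89.58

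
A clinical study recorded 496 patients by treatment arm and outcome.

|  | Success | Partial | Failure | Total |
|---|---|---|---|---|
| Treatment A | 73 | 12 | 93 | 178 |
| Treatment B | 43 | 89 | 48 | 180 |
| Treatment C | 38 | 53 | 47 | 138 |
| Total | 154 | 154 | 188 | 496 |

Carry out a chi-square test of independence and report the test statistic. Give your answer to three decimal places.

Grand total N = 496.
Expected counts (row total × column total / N):
  Treatment A, Success: 178×154/496 = 55.2661
  Treatment A, Partial: 178×154/496 = 55.2661
  Treatment A, Failure: 178×188/496 = 67.4677
  Treatment B, Success: 180×154/496 = 55.8871
  Treatment B, Partial: 180×154/496 = 55.8871
  Treatment B, Failure: 180×188/496 = 68.2258
  Treatment C, Success: 138×154/496 = 42.8468
  Treatment C, Partial: 138×154/496 = 42.8468
  Treatment C, Failure: 138×188/496 = 52.3065
Contributions (O − E)²/E:
  (73 − 55.2661)²/55.2661 = 5.6905
  (12 − 55.2661)²/55.2661 = 33.8717
  (93 − 67.4677)²/67.4677 = 9.6624
  (43 − 55.8871)²/55.8871 = 2.9717
  (89 − 55.8871)²/55.8871 = 19.6193
  (48 − 68.2258)²/68.2258 = 5.9960
  (38 − 42.8468)²/42.8468 = 0.5483
  (53 − 42.8468)²/42.8468 = 2.4060
  (47 − 52.3065)²/52.3065 = 0.5383
χ² = 5.6905 + 33.8717 + 9.6624 + 2.9717 + 19.6193 + 5.9960 + 0.5483 + 2.4060 + 0.5383 = 81.304

81.304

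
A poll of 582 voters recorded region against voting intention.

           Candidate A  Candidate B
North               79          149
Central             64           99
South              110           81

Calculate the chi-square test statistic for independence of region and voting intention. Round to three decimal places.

Row totals: 228, 163, 191. Column totals: 253, 329. Grand total N = 582.
Expected counts (row total × column total / N):
  North, Candidate A: 228×253/582 = 99.1134
  North, Candidate B: 228×329/582 = 128.8866
  Central, Candidate A: 163×253/582 = 70.8574
  Central, Candidate B: 163×329/582 = 92.1426
  South, Candidate A: 191×253/582 = 83.0292
  South, Candidate B: 191×329/582 = 107.9708
Contributions (O − E)²/E:
  (79 − 99.1134)²/99.1134 = 4.0817
  (149 − 128.8866)²/128.8866 = 3.1388
  (64 − 70.8574)²/70.8574 = 0.6636
  (99 − 92.1426)²/92.1426 = 0.5103
  (110 − 83.0292)²/83.0292 = 8.7611
  (81 − 107.9708)²/107.9708 = 6.7372
χ² = 4.0817 + 3.1388 + 0.6636 + 0.5103 + 8.7611 + 6.7372 = 23.893

23.893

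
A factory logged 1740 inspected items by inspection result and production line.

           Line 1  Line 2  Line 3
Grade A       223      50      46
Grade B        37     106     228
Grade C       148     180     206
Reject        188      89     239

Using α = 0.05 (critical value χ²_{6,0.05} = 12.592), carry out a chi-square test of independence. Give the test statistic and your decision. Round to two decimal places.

Row totals: 319, 371, 534, 516. Column totals: 596, 425, 719. Grand total N = 1740.
Expected counts (row total × column total / N):
  Grade A, Line 1: 319×596/1740 = 109.267
  Grade A, Line 2: 319×425/1740 = 77.917
  Grade A, Line 3: 319×719/1740 = 131.817
  Grade B, Line 1: 371×596/1740 = 127.078
  Grade B, Line 2: 371×425/1740 = 90.618
  Grade B, Line 3: 371×719/1740 = 153.304
  Grade C, Line 1: 534×596/1740 = 182.910
  Grade C, Line 2: 534×425/1740 = 130.431
  Grade C, Line 3: 534×719/1740 = 220.659
  Reject, Line 1: 516×596/1740 = 176.745
  Reject, Line 2: 516×425/1740 = 126.034
  Reject, Line 3: 516×719/1740 = 213.221
Contributions (O − E)²/E:
  (223 − 109.267)²/109.267 = 118.3815
  (50 − 77.917)²/77.917 = 10.0024
  (46 − 131.817)²/131.817 = 55.8696
  (37 − 127.078)²/127.078 = 63.8509
  (106 − 90.618)²/90.618 = 2.6110
  (228 − 153.304)²/153.304 = 36.3950
  (148 − 182.910)²/182.910 = 6.6629
  (180 − 130.431)²/130.431 = 18.8382
  (206 − 220.659)²/220.659 = 0.9738
  (188 − 176.745)²/176.745 = 0.7167
  (89 − 126.034)²/126.034 = 10.8821
  (239 − 213.221)²/213.221 = 3.1168
χ² = 118.3815 + 10.0024 + 55.8696 + 63.8509 + 2.6110 + 36.3950 + 6.6629 + 18.8382 + 0.9738 + 0.7167 + 10.8821 + 3.1168 = 328.30
df = (4−1)(3−1) = 6. Since 328.30 > 12.592, reject the null hypothesis of independence at α = 0.05.

328.30; reject H₀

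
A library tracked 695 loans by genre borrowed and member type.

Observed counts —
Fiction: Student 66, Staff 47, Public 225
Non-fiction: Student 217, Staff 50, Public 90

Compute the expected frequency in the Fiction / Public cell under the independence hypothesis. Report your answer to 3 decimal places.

Row total (Fiction) = 338; column total (Public) = 315; grand total N = 695.
Expected count = (row total × column total) / N = 338 × 315 / 695 = 153.194.

153.194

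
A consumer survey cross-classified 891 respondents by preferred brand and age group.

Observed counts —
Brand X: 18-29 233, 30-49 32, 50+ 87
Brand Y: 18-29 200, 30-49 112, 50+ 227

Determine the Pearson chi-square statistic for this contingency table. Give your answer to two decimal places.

Row totals: 352, 539. Column totals: 433, 144, 314. Grand total N = 891.
Expected counts (row total × column total / N):
  Brand X, 18-29: 352×433/891 = 171.062
  Brand X, 30-49: 352×144/891 = 56.889
  Brand X, 50+: 352×314/891 = 124.049
  Brand Y, 18-29: 539×433/891 = 261.938
  Brand Y, 30-49: 539×144/891 = 87.111
  Brand Y, 50+: 539×314/891 = 189.951
Contributions (O − E)²/E:
  (233 − 171.062)²/171.062 = 22.4265
  (32 − 56.889)²/56.889 = 10.8890
  (87 − 124.049)²/124.049 = 11.0652
  (200 − 261.938)²/261.938 = 14.6459
  (112 − 87.111)²/87.111 = 7.1112
  (227 − 189.951)²/189.951 = 7.2262
χ² = 22.4265 + 10.8890 + 11.0652 + 14.6459 + 7.1112 + 7.2262 = 73.36

73.36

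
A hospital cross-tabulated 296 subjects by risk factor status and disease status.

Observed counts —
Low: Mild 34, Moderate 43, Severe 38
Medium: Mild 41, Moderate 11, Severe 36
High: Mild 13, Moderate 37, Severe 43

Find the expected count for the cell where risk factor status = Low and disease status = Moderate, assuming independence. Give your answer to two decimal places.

35.35

Row total (Low) = 115; column total (Moderate) = 91; grand total N = 296.
Expected count = (row total × column total) / N = 115 × 91 / 296 = 35.35.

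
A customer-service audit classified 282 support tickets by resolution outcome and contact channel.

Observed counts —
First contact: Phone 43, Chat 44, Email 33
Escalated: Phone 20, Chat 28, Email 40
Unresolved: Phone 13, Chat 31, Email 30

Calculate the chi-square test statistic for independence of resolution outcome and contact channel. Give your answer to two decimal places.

12.55

Row totals: 120, 88, 74. Column totals: 76, 103, 103. Grand total N = 282.
Expected counts (row total × column total / N):
  First contact, Phone: 120×76/282 = 32.3404
  First contact, Chat: 120×103/282 = 43.8298
  First contact, Email: 120×103/282 = 43.8298
  Escalated, Phone: 88×76/282 = 23.7163
  Escalated, Chat: 88×103/282 = 32.1418
  Escalated, Email: 88×103/282 = 32.1418
  Unresolved, Phone: 74×76/282 = 19.9433
  Unresolved, Chat: 74×103/282 = 27.0284
  Unresolved, Email: 74×103/282 = 27.0284
Contributions (O − E)²/E:
  (43 − 32.3404)²/32.3404 = 3.5135
  (44 − 43.8298)²/43.8298 = 0.0007
  (33 − 43.8298)²/43.8298 = 2.6759
  (20 − 23.7163)²/23.7163 = 0.5823
  (28 − 32.1418)²/32.1418 = 0.5337
  (40 − 32.1418)²/32.1418 = 1.9212
  (13 − 19.9433)²/19.9433 = 2.4173
  (31 − 27.0284)²/27.0284 = 0.5836
  (30 − 27.0284)²/27.0284 = 0.3267
χ² = 3.5135 + 0.0007 + 2.6759 + 0.5823 + 0.5337 + 1.9212 + 2.4173 + 0.5836 + 0.3267 = 12.55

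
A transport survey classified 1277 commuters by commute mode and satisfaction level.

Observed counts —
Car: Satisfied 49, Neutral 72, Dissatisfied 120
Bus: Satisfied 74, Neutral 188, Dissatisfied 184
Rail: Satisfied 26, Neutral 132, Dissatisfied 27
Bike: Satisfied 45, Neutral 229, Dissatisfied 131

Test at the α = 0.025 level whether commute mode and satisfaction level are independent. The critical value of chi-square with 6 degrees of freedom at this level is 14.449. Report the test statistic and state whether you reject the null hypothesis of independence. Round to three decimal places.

Row totals: 241, 446, 185, 405. Column totals: 194, 621, 462. Grand total N = 1277.
Expected counts (row total × column total / N):
  Car, Satisfied: 241×194/1277 = 36.6124
  Car, Neutral: 241×621/1277 = 117.1973
  Car, Dissatisfied: 241×462/1277 = 87.1903
  Bus, Satisfied: 446×194/1277 = 67.7557
  Bus, Neutral: 446×621/1277 = 216.8880
  Bus, Dissatisfied: 446×462/1277 = 161.3563
  Rail, Satisfied: 185×194/1277 = 28.1049
  Rail, Neutral: 185×621/1277 = 89.9648
  Rail, Dissatisfied: 185×462/1277 = 66.9303
  Bike, Satisfied: 405×194/1277 = 61.5270
  Bike, Neutral: 405×621/1277 = 196.9499
  Bike, Dissatisfied: 405×462/1277 = 146.5231
Contributions (O − E)²/E:
  (49 − 36.6124)²/36.6124 = 4.1913
  (72 − 117.1973)²/117.1973 = 17.4304
  (120 − 87.1903)²/87.1903 = 12.3463
  (74 − 67.7557)²/67.7557 = 0.5755
  (188 − 216.8880)²/216.8880 = 3.8477
  (184 − 161.3563)²/161.3563 = 3.1777
  (26 − 28.1049)²/28.1049 = 0.1576
  (132 − 89.9648)²/89.9648 = 19.6405
  (27 − 66.9303)²/66.9303 = 23.8222
  (45 − 61.5270)²/61.5270 = 4.4394
  (229 − 196.9499)²/196.9499 = 5.2156
  (131 − 146.5231)²/146.5231 = 1.6446
χ² = 4.1913 + 17.4304 + 12.3463 + 0.5755 + 3.8477 + 3.1777 + 0.1576 + 19.6405 + 23.8222 + 4.4394 + 5.2156 + 1.6446 = 96.489
df = (4−1)(3−1) = 6. Since 96.489 > 14.449, reject the null hypothesis of independence at α = 0.025.

96.489; reject H₀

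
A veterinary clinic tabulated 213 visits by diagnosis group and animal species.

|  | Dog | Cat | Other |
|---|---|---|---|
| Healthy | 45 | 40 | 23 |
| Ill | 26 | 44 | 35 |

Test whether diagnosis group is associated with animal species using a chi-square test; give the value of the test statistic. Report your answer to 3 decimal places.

7.717

Row totals: 108, 105. Column totals: 71, 84, 58. Grand total N = 213.
Expected counts (row total × column total / N):
  Healthy, Dog: 108×71/213 = 36.0000
  Healthy, Cat: 108×84/213 = 42.5915
  Healthy, Other: 108×58/213 = 29.4085
  Ill, Dog: 105×71/213 = 35.0000
  Ill, Cat: 105×84/213 = 41.4085
  Ill, Other: 105×58/213 = 28.5915
Contributions (O − E)²/E:
  (45 − 36.0000)²/36.0000 = 2.2500
  (40 − 42.5915)²/42.5915 = 0.1577
  (23 − 29.4085)²/29.4085 = 1.3965
  (26 − 35.0000)²/35.0000 = 2.3143
  (44 − 41.4085)²/41.4085 = 0.1622
  (35 − 28.5915)²/28.5915 = 1.4364
χ² = 2.2500 + 0.1577 + 1.3965 + 2.3143 + 0.1622 + 1.4364 = 7.717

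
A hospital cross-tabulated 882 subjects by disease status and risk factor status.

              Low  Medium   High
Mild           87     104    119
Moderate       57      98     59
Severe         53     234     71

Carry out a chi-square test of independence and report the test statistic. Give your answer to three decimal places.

Row totals: 310, 214, 358. Column totals: 197, 436, 249. Grand total N = 882.
Expected counts (row total × column total / N):
  Mild, Low: 310×197/882 = 69.24036
  Mild, Medium: 310×436/882 = 153.24263
  Mild, High: 310×249/882 = 87.51701
  Moderate, Low: 214×197/882 = 47.79819
  Moderate, Medium: 214×436/882 = 105.78685
  Moderate, High: 214×249/882 = 60.41497
  Severe, Low: 358×197/882 = 79.96145
  Severe, Medium: 358×436/882 = 176.97052
  Severe, High: 358×249/882 = 101.06803
Contributions (O − E)²/E:
  (87 − 69.24036)²/69.24036 = 4.5552
  (104 − 153.24263)²/153.24263 = 15.8235
  (119 − 87.51701)²/87.51701 = 11.3256
  (57 − 47.79819)²/47.79819 = 1.7715
  (98 − 105.78685)²/105.78685 = 0.5732
  (59 − 60.41497)²/60.41497 = 0.0331
  (53 − 79.96145)²/79.96145 = 9.0909
  (234 − 176.97052)²/176.97052 = 18.3780
  (71 − 101.06803)²/101.06803 = 8.9453
χ² = 4.5552 + 15.8235 + 11.3256 + 1.7715 + 0.5732 + 0.0331 + 9.0909 + 18.3780 + 8.9453 = 70.496

70.496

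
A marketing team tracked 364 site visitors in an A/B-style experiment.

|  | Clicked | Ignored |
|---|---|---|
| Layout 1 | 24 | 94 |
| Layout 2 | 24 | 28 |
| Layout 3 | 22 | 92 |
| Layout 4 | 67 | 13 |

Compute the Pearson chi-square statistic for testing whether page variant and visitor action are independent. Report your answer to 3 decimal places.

Row totals: 118, 52, 114, 80. Column totals: 137, 227. Grand total N = 364.
Expected counts (row total × column total / N):
  Layout 1, Clicked: 118×137/364 = 44.4121
  Layout 1, Ignored: 118×227/364 = 73.5879
  Layout 2, Clicked: 52×137/364 = 19.5714
  Layout 2, Ignored: 52×227/364 = 32.4286
  Layout 3, Clicked: 114×137/364 = 42.9066
  Layout 3, Ignored: 114×227/364 = 71.0934
  Layout 4, Clicked: 80×137/364 = 30.1099
  Layout 4, Ignored: 80×227/364 = 49.8901
Contributions (O − E)²/E:
  (24 − 44.4121)²/44.4121 = 9.3815
  (94 − 73.5879)²/73.5879 = 5.6620
  (24 − 19.5714)²/19.5714 = 1.0021
  (28 − 32.4286)²/32.4286 = 0.6048
  (22 − 42.9066)²/42.9066 = 10.1869
  (92 − 71.0934)²/71.0934 = 6.1481
  (67 − 30.1099)²/30.1099 = 45.1971
  (13 − 49.8901)²/49.8901 = 27.2775
χ² = 9.3815 + 5.6620 + 1.0021 + 0.6048 + 10.1869 + 6.1481 + 45.1971 + 27.2775 = 105.460

105.460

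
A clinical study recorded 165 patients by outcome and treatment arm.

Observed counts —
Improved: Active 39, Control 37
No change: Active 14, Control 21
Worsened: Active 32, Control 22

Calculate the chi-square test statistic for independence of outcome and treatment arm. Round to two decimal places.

Row totals: 76, 35, 54. Column totals: 85, 80. Grand total N = 165.
Expected counts (row total × column total / N):
  Improved, Active: 76×85/165 = 39.152
  Improved, Control: 76×80/165 = 36.848
  No change, Active: 35×85/165 = 18.030
  No change, Control: 35×80/165 = 16.970
  Worsened, Active: 54×85/165 = 27.818
  Worsened, Control: 54×80/165 = 26.182
Contributions (O − E)²/E:
  (39 − 39.152)²/39.152 = 0.0006
  (37 − 36.848)²/36.848 = 0.0006
  (14 − 18.030)²/18.030 = 0.9008
  (21 − 16.970)²/16.970 = 0.9570
  (32 − 27.818)²/27.818 = 0.6287
  (22 − 26.182)²/26.182 = 0.6680
χ² = 0.0006 + 0.0006 + 0.9008 + 0.9570 + 0.6287 + 0.6680 = 3.16

3.16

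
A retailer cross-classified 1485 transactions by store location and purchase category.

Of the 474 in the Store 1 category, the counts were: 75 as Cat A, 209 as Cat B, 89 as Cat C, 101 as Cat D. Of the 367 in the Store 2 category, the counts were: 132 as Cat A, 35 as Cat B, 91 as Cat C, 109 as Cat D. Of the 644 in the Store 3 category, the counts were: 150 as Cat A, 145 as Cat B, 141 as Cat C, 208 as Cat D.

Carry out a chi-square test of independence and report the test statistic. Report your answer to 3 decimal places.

Row totals: 474, 367, 644. Column totals: 357, 389, 321, 418. Grand total N = 1485.
Expected counts (row total × column total / N):
  Store 1, Cat A: 474×357/1485 = 113.9515
  Store 1, Cat B: 474×389/1485 = 124.1657
  Store 1, Cat C: 474×321/1485 = 102.4606
  Store 1, Cat D: 474×418/1485 = 133.4222
  Store 2, Cat A: 367×357/1485 = 88.2283
  Store 2, Cat B: 367×389/1485 = 96.1367
  Store 2, Cat C: 367×321/1485 = 79.3313
  Store 2, Cat D: 367×418/1485 = 103.3037
  Store 3, Cat A: 644×357/1485 = 154.8202
  Store 3, Cat B: 644×389/1485 = 168.6976
  Store 3, Cat C: 644×321/1485 = 139.2081
  Store 3, Cat D: 644×418/1485 = 181.2741
Contributions (O − E)²/E:
  (75 − 113.9515)²/113.9515 = 13.3146
  (209 − 124.1657)²/124.1657 = 57.9617
  (89 − 102.4606)²/102.4606 = 1.7684
  (101 − 133.4222)²/133.4222 = 7.8787
  (132 − 88.2283)²/88.2283 = 21.7160
  (35 − 96.1367)²/96.1367 = 38.8790
  (91 − 79.3313)²/79.3313 = 1.7163
  (109 − 103.3037)²/103.3037 = 0.3141
  (150 − 154.8202)²/154.8202 = 0.1501
  (145 − 168.6976)²/168.6976 = 3.3289
  (141 − 139.2081)²/139.2081 = 0.0231
  (208 − 181.2741)²/181.2741 = 3.9403
χ² = 13.3146 + 57.9617 + 1.7684 + 7.8787 + 21.7160 + 38.8790 + 1.7163 + 0.3141 + 0.1501 + 3.3289 + 0.0231 + 3.9403 = 150.991

150.991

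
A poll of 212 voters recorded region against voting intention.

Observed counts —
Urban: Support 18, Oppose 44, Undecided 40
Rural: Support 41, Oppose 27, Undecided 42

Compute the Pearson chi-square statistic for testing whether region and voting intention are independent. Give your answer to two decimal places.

12.80

Row totals: 102, 110. Column totals: 59, 71, 82. Grand total N = 212.
Expected counts (row total × column total / N):
  Urban, Support: 102×59/212 = 28.387
  Urban, Oppose: 102×71/212 = 34.160
  Urban, Undecided: 102×82/212 = 39.453
  Rural, Support: 110×59/212 = 30.613
  Rural, Oppose: 110×71/212 = 36.840
  Rural, Undecided: 110×82/212 = 42.547
Contributions (O − E)²/E:
  (18 − 28.387)²/28.387 = 3.8007
  (44 − 34.160)²/34.160 = 2.8345
  (40 − 39.453)²/39.453 = 0.0076
  (41 − 30.613)²/30.613 = 3.5243
  (27 − 36.840)²/36.840 = 2.6283
  (42 − 42.547)²/42.547 = 0.0070
χ² = 3.8007 + 2.8345 + 0.0076 + 3.5243 + 2.6283 + 0.0070 = 12.80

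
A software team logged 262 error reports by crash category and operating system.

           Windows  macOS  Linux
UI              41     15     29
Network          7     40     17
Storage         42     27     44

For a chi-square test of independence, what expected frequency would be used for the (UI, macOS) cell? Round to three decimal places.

26.603

Row total (UI) = 85; column total (macOS) = 82; grand total N = 262.
Expected count = (row total × column total) / N = 85 × 82 / 262 = 26.603.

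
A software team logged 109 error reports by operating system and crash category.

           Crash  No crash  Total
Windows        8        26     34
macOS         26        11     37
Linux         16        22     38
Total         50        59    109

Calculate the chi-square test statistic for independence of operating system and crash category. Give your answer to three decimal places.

Grand total N = 109.
Expected counts (row total × column total / N):
  Windows, Crash: 34×50/109 = 15.5963
  Windows, No crash: 34×59/109 = 18.4037
  macOS, Crash: 37×50/109 = 16.9725
  macOS, No crash: 37×59/109 = 20.0275
  Linux, Crash: 38×50/109 = 17.4312
  Linux, No crash: 38×59/109 = 20.5688
Contributions (O − E)²/E:
  (8 − 15.5963)²/15.5963 = 3.6998
  (26 − 18.4037)²/18.4037 = 3.1354
  (26 − 16.9725)²/16.9725 = 4.8016
  (11 − 20.0275)²/20.0275 = 4.0692
  (16 − 17.4312)²/17.4312 = 0.1175
  (22 − 20.5688)²/20.5688 = 0.0996
χ² = 3.6998 + 3.1354 + 4.8016 + 4.0692 + 0.1175 + 0.0996 = 15.923

15.923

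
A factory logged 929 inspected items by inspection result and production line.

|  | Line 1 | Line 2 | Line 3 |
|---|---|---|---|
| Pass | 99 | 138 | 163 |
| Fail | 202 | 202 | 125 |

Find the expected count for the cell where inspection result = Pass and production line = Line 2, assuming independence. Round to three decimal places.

Row total (Pass) = 400; column total (Line 2) = 340; grand total N = 929.
Expected count = (row total × column total) / N = 400 × 340 / 929 = 146.394.

146.394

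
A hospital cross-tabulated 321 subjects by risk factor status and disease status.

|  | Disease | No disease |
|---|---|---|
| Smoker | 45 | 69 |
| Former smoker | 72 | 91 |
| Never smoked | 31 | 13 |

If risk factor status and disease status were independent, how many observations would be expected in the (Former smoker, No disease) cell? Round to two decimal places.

87.85

Row total (Former smoker) = 163; column total (No disease) = 173; grand total N = 321.
Expected count = (row total × column total) / N = 163 × 173 / 321 = 87.85.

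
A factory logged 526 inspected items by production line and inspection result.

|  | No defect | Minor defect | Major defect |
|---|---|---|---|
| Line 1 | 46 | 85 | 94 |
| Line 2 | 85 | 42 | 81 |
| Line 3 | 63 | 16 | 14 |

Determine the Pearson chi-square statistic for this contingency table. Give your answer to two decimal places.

71.77

Row totals: 225, 208, 93. Column totals: 194, 143, 189. Grand total N = 526.
Expected counts (row total × column total / N):
  Line 1, No defect: 225×194/526 = 82.985
  Line 1, Minor defect: 225×143/526 = 61.169
  Line 1, Major defect: 225×189/526 = 80.846
  Line 2, No defect: 208×194/526 = 76.715
  Line 2, Minor defect: 208×143/526 = 56.548
  Line 2, Major defect: 208×189/526 = 74.738
  Line 3, No defect: 93×194/526 = 34.300
  Line 3, Minor defect: 93×143/526 = 25.283
  Line 3, Major defect: 93×189/526 = 33.416
Contributions (O − E)²/E:
  (46 − 82.985)²/82.985 = 16.4836
  (85 − 61.169)²/61.169 = 9.2844
  (94 − 80.846)²/80.846 = 2.1402
  (85 − 76.715)²/76.715 = 0.8948
  (42 − 56.548)²/56.548 = 3.7427
  (81 − 74.738)²/74.738 = 0.5247
  (63 − 34.300)²/34.300 = 24.0143
  (16 − 25.283)²/25.283 = 3.4084
  (14 − 33.416)²/33.416 = 11.2815
χ² = 16.4836 + 9.2844 + 2.1402 + 0.8948 + 3.7427 + 0.5247 + 24.0143 + 3.4084 + 11.2815 = 71.77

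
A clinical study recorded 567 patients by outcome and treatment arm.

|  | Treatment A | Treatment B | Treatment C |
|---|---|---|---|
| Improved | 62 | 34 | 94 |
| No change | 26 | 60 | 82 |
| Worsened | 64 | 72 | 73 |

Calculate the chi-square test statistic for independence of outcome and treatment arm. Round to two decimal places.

Row totals: 190, 168, 209. Column totals: 152, 166, 249. Grand total N = 567.
Expected counts (row total × column total / N):
  Improved, Treatment A: 190×152/567 = 50.935
  Improved, Treatment B: 190×166/567 = 55.626
  Improved, Treatment C: 190×249/567 = 83.439
  No change, Treatment A: 168×152/567 = 45.037
  No change, Treatment B: 168×166/567 = 49.185
  No change, Treatment C: 168×249/567 = 73.778
  Worsened, Treatment A: 209×152/567 = 56.028
  Worsened, Treatment B: 209×166/567 = 61.189
  Worsened, Treatment C: 209×249/567 = 91.783
Contributions (O − E)²/E:
  (62 − 50.935)²/50.935 = 2.4037
  (34 − 55.626)²/55.626 = 8.4076
  (94 − 83.439)²/83.439 = 1.3367
  (26 − 45.037)²/45.037 = 8.0469
  (60 − 49.185)²/49.185 = 2.3780
  (82 − 73.778)²/73.778 = 0.9163
  (64 − 56.028)²/56.028 = 1.1343
  (72 − 61.189)²/61.189 = 1.9101
  (73 − 91.783)²/91.783 = 3.8439
χ² = 2.4037 + 8.4076 + 1.3367 + 8.0469 + 2.3780 + 0.9163 + 1.1343 + 1.9101 + 3.8439 = 30.38

30.38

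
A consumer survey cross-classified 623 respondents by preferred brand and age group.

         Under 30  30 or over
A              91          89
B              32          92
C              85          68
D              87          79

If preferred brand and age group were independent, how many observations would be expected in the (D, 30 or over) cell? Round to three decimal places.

87.396

Row total (D) = 166; column total (30 or over) = 328; grand total N = 623.
Expected count = (row total × column total) / N = 166 × 328 / 623 = 87.396.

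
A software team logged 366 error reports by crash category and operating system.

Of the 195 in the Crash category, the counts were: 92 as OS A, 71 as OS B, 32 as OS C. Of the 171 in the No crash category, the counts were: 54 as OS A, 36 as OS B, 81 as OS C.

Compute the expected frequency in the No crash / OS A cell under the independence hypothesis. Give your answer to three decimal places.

68.213

Row total (No crash) = 171; column total (OS A) = 146; grand total N = 366.
Expected count = (row total × column total) / N = 171 × 146 / 366 = 68.213.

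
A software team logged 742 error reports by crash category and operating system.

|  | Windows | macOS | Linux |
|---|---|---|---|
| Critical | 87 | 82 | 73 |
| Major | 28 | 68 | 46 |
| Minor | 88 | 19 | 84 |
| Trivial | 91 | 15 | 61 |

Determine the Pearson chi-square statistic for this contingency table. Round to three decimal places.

104.991

Row totals: 242, 142, 191, 167. Column totals: 294, 184, 264. Grand total N = 742.
Expected counts (row total × column total / N):
  Critical, Windows: 242×294/742 = 95.8868
  Critical, macOS: 242×184/742 = 60.0108
  Critical, Linux: 242×264/742 = 86.1024
  Major, Windows: 142×294/742 = 56.2642
  Major, macOS: 142×184/742 = 35.2129
  Major, Linux: 142×264/742 = 50.5229
  Minor, Windows: 191×294/742 = 75.6792
  Minor, macOS: 191×184/742 = 47.3639
  Minor, Linux: 191×264/742 = 67.9569
  Trivial, Windows: 167×294/742 = 66.1698
  Trivial, macOS: 167×184/742 = 41.4124
  Trivial, Linux: 167×264/742 = 59.4178
Contributions (O − E)²/E:
  (87 − 95.8868)²/95.8868 = 0.8236
  (82 − 60.0108)²/60.0108 = 8.0573
  (73 − 86.1024)²/86.1024 = 1.9938
  (28 − 56.2642)²/56.2642 = 14.1985
  (68 − 35.2129)²/35.2129 = 30.5284
  (46 − 50.5229)²/50.5229 = 0.4049
  (88 − 75.6792)²/75.6792 = 2.0059
  (19 − 47.3639)²/47.3639 = 16.9857
  (84 − 67.9569)²/67.9569 = 3.7874
  (91 − 66.1698)²/66.1698 = 9.3175
  (15 − 41.4124)²/41.4124 = 16.8456
  (61 − 59.4178)²/59.4178 = 0.0421
χ² = 0.8236 + 8.0573 + 1.9938 + 14.1985 + 30.5284 + 0.4049 + 2.0059 + 16.9857 + 3.7874 + 9.3175 + 16.8456 + 0.0421 = 104.991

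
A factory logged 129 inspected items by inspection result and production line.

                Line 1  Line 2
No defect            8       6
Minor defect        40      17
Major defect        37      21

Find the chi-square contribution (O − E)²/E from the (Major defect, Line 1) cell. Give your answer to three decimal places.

Row total (Major defect) = 58; column total (Line 1) = 85; N = 129.
Expected count E = 58 × 85 / 129 = 38.2171.
Contribution = (O − E)²/E = (37 − 38.2171)² / 38.2171 = 0.039.

0.039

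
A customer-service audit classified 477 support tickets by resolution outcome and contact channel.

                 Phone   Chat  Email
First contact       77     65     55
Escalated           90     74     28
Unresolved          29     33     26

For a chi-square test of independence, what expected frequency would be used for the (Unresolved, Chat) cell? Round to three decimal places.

31.732

Row total (Unresolved) = 88; column total (Chat) = 172; grand total N = 477.
Expected count = (row total × column total) / N = 88 × 172 / 477 = 31.732.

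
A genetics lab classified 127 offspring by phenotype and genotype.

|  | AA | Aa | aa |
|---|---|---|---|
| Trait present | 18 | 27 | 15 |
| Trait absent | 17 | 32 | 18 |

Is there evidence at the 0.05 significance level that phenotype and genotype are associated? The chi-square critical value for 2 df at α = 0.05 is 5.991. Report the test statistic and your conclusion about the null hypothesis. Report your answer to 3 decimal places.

0.340; fail to reject H₀

Row totals: 60, 67. Column totals: 35, 59, 33. Grand total N = 127.
Expected counts (row total × column total / N):
  Trait present, AA: 60×35/127 = 16.5354
  Trait present, Aa: 60×59/127 = 27.8740
  Trait present, aa: 60×33/127 = 15.5906
  Trait absent, AA: 67×35/127 = 18.4646
  Trait absent, Aa: 67×59/127 = 31.1260
  Trait absent, aa: 67×33/127 = 17.4094
Contributions (O − E)²/E:
  (18 − 16.5354)²/16.5354 = 0.1297
  (27 − 27.8740)²/27.8740 = 0.0274
  (15 − 15.5906)²/15.5906 = 0.0224
  (17 − 18.4646)²/18.4646 = 0.1162
  (32 − 31.1260)²/31.1260 = 0.0245
  (18 − 17.4094)²/17.4094 = 0.0200
χ² = 0.1297 + 0.0274 + 0.0224 + 0.1162 + 0.0245 + 0.0200 = 0.340
df = (2−1)(3−1) = 2. Since 0.340 < 5.991, fail to reject the null hypothesis of independence at α = 0.05.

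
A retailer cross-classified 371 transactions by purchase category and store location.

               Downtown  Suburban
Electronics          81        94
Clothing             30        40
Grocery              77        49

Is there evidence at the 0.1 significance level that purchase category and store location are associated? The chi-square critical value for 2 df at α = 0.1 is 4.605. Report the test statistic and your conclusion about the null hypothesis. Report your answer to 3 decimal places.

8.551; reject H₀

Row totals: 175, 70, 126. Column totals: 188, 183. Grand total N = 371.
Expected counts (row total × column total / N):
  Electronics, Downtown: 175×188/371 = 88.6792
  Electronics, Suburban: 175×183/371 = 86.3208
  Clothing, Downtown: 70×188/371 = 35.4717
  Clothing, Suburban: 70×183/371 = 34.5283
  Grocery, Downtown: 126×188/371 = 63.8491
  Grocery, Suburban: 126×183/371 = 62.1509
Contributions (O − E)²/E:
  (81 − 88.6792)²/88.6792 = 0.6650
  (94 − 86.3208)²/86.3208 = 0.6832
  (30 − 35.4717)²/35.4717 = 0.8440
  (40 − 34.5283)²/34.5283 = 0.8671
  (77 − 63.8491)²/63.8491 = 2.7087
  (49 − 62.1509)²/62.1509 = 2.7827
χ² = 0.6650 + 0.6832 + 0.8440 + 0.8671 + 2.7087 + 2.7827 = 8.551
df = (3−1)(2−1) = 2. Since 8.551 > 4.605, reject the null hypothesis of independence at α = 0.1.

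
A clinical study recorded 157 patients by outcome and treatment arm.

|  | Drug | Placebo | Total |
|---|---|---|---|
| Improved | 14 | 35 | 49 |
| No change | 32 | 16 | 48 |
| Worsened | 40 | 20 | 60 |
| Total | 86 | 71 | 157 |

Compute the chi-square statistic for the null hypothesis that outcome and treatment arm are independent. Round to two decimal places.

19.75

Grand total N = 157.
Expected counts (row total × column total / N):
  Improved, Drug: 49×86/157 = 26.841
  Improved, Placebo: 49×71/157 = 22.159
  No change, Drug: 48×86/157 = 26.293
  No change, Placebo: 48×71/157 = 21.707
  Worsened, Drug: 60×86/157 = 32.866
  Worsened, Placebo: 60×71/157 = 27.134
Contributions (O − E)²/E:
  (14 − 26.841)²/26.841 = 6.1433
  (35 − 22.159)²/22.159 = 7.4413
  (32 − 26.293)²/26.293 = 1.2387
  (16 − 21.707)²/21.707 = 1.5004
  (40 − 32.866)²/32.866 = 1.5485
  (20 − 27.134)²/27.134 = 1.8757
χ² = 6.1433 + 7.4413 + 1.2387 + 1.5004 + 1.5485 + 1.8757 = 19.75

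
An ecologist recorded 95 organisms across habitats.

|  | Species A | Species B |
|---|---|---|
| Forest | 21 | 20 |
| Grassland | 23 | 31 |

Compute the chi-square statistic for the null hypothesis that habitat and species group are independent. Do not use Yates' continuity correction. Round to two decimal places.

0.70

Row totals: 41, 54. Column totals: 44, 51. Grand total N = 95.
Expected counts (row total × column total / N):
  Forest, Species A: 41×44/95 = 18.989
  Forest, Species B: 41×51/95 = 22.011
  Grassland, Species A: 54×44/95 = 25.011
  Grassland, Species B: 54×51/95 = 28.989
Contributions (O − E)²/E:
  (21 − 18.989)²/18.989 = 0.2130
  (20 − 22.011)²/22.011 = 0.1837
  (23 − 25.011)²/25.011 = 0.1617
  (31 − 28.989)²/28.989 = 0.1395
χ² = 0.2130 + 0.1837 + 0.1617 + 0.1395 = 0.70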